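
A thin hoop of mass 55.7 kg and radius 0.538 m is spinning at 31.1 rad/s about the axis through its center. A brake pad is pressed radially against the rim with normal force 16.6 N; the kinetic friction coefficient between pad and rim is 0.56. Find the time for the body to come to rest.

I = MR² = (55.7)(0.538)² = 16.12 kg·m².
Friction force f = μN = (0.56)(16.6) = 9.296 N at the rim; torque magnitude τ = fR = 5.001 N·m, opposing ω.
|α| = τ/I = 5.001/16.12 = 0.3102 rad/s² (deceleration).
0 = ω₀ − |α|t ⇒ t = ω₀/|α| = 31.1/0.3102 = 100.3 s.

t ≈ 100 s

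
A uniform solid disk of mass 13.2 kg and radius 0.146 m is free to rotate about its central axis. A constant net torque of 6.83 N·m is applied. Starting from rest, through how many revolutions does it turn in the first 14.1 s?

≈ 768 revolutions

I = ½MR² = (1/2)(13.2)(0.146)² = 0.1407 kg·m².
α = τ/I = 6.83/0.1407 = 48.55 rad/s².
θ = ½αt² = ½(48.55)(14.1)² = 4826 rad.
Revolutions = θ/(2π) = 768.1.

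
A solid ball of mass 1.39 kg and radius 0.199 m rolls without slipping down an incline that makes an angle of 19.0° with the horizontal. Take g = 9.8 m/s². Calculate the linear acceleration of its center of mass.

Translation along the incline: Mg sinθ − f = Ma.
Rotation about the center: fR = Iα with I = (2/5)MR². No-slip gives a = αR, so f = (I/R²)a = (2/5)M a.
Substituting: Mg sinθ = (1 + 0.4000)Ma, so a = g sinθ/(1 + 0.4000) = (9.8) sin 19.0° / 1.400 = 2.279 m/s².

a ≈ 2.28 m/s²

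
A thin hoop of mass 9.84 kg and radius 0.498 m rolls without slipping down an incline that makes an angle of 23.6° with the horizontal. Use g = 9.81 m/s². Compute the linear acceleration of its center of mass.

a ≈ 1.96 m/s²

Translation along the incline: Mg sinθ − f = Ma.
Rotation about the center: fR = Iα with I = MR². No-slip gives a = αR, so f = (I/R²)a = M a.
Substituting: Mg sinθ = (1 + 1.000)Ma, so a = g sinθ/(1 + 1.000) = (9.81) sin 23.6° / 2.000 = 1.964 m/s².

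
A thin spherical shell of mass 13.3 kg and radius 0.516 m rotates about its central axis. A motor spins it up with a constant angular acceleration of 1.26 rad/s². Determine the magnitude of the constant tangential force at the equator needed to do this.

F ≈ 5.76 N

I = (2/3)MR² = (2/3)(13.3)(0.516)² = 2.361 kg·m².
The required torque is τ = Iα = (2.361)(1.260) = 2.975 N·m.
A tangential force at the equator gives τ = FR, so F = τ/R = 2.975/0.516 = 5.765 N.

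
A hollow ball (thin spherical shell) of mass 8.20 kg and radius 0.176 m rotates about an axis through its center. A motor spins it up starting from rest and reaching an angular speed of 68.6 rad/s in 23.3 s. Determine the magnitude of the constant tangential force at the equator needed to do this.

F ≈ 2.83 N

I = (2/3)MR² = (2/3)(8.20)(0.176)² = 0.1693 kg·m².
α = Δω/Δt = (68.6 − 0)/23.3 = 2.944 rad/s².
The required torque is τ = Iα = (0.1693)(2.944) = 0.4986 N·m.
A tangential force at the equator gives τ = FR, so F = τ/R = 0.4986/0.176 = 2.833 N.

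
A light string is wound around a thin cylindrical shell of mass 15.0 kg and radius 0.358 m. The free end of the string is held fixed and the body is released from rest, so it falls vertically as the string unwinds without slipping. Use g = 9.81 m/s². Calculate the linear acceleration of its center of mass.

a ≈ 4.91 m/s²

Translation: Mg − T = Ma. Rotation about the center: TR = Iα with I = MR².
With a = αR: T = (I/R²)a = M a, so Mg = (1 + 1.000)Ma.
a = g/(1 + 1.000) = 9.81/2.000 = 4.905 m/s².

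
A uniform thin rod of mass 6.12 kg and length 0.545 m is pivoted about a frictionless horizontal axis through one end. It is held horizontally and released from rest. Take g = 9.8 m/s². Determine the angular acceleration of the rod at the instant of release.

About the pivot, I = (1/3)ML² = (1/3)(6.12)(0.545)² = 0.6059 kg·m².
The weight acts at the center, a distance L/2 = 0.2725 m from the pivot; τ = Mg(L/2) = 16.34 N·m.
α = τ/I = 16.34/0.6059 = 26.97 rad/s².
(Equivalently α = (3g/(2L)) = 26.97 rad/s².)

α ≈ 27.0 rad/s²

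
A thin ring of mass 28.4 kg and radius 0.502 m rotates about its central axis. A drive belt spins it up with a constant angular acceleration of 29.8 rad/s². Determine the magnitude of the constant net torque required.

I = MR² = (28.4)(0.502)² = 7.157 kg·m².
τ = Iα = (7.157)(29.80) = 213.3 N·m.

τ ≈ 213 N·m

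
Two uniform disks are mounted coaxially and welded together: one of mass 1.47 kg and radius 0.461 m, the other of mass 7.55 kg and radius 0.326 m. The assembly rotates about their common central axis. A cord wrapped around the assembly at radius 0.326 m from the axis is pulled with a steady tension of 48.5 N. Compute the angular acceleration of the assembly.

I = ½M₁R₁² + ½M₂R₂² = ½(1.47)(0.461)² + ½(7.55)(0.326)² = 0.5574 kg·m².
τ = F r = (48.5)(0.326) = 15.81 N·m.
α = τ/I = 15.81/0.5574 = 28.37 rad/s².

α ≈ 28.4 rad/s²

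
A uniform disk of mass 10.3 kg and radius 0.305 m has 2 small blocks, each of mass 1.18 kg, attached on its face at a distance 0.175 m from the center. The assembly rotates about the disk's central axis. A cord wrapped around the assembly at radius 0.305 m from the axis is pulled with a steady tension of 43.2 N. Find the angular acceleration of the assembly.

α ≈ 23.9 rad/s²

I_disk = ½MR² = ½(10.3)(0.305)² = 0.4791 kg·m².
I_blocks = 2·m·r² = 2(1.18)(0.175)² = 0.07227 kg·m².
Total I = 0.5514 kg·m².
τ = F r = (43.2)(0.305) = 13.18 N·m.
α = τ/I = 13.18/0.5514 = 23.90 rad/s².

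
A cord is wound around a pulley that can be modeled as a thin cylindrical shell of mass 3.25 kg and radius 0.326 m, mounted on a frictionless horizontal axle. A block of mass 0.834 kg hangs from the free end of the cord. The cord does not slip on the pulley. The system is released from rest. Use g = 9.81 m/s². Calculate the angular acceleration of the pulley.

I = MR² = (3.25)(0.326)² = 0.3454 kg·m².
Block: mg − T = ma. Pulley: TR = Iα. No-slip: a = αR, so T = (I/R²)a = 3.250·a.
Then mg = (m + 3.250)a, so a = (0.834)(9.81)/(0.834 + 3.250) = 2.003 m/s².
α = a/R = 2.003/0.326 = 6.145 rad/s².

α ≈ 6.15 rad/s²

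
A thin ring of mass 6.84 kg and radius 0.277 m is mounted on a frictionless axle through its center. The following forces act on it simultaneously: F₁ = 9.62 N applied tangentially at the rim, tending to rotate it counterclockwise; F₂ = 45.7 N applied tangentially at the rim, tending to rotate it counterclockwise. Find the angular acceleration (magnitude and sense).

α ≈ 29.2 rad/s², counterclockwise

I = MR² = (6.84)(0.277)² = 0.5248 kg·m².
Taking counterclockwise as positive: τ₁ = +(9.62)(0.277) = +2.665 N·m; τ₂ = +(45.7)(0.277) = +12.66 N·m.
Net torque τ = 15.32 N·m.
α = τ/I = 15.32/0.5248 = 29.20 rad/s².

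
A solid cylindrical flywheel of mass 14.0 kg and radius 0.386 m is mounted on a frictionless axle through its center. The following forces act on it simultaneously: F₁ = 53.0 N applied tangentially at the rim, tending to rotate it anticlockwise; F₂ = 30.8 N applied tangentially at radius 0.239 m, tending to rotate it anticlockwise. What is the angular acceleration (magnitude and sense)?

I = ½MR² = (1/2)(14.0)(0.386)² = 1.043 kg·m².
Taking anticlockwise as positive: τ₁ = +(53.0)(0.386) = +20.46 N·m; τ₂ = +(30.8)(0.239) = +7.361 N·m.
Net torque τ = 27.82 N·m.
α = τ/I = 27.82/1.043 = 26.67 rad/s².

α ≈ 26.7 rad/s², anticlockwise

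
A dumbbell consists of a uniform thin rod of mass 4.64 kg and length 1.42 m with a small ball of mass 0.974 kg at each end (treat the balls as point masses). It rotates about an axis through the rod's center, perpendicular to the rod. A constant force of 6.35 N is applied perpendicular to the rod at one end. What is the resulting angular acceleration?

α ≈ 2.56 rad/s²

I_rod = (1/12)ML² = (1/12)(4.64)(1.42)² = 0.7797 kg·m².
I_balls = 2·m·(L/2)² = 2(0.974)(0.7100)² = 0.9820 kg·m².
Total I = 1.762 kg·m².
τ = F·(L/2) = (6.35)(0.710) = 4.508 N·m.
α = τ/I = 4.508/1.762 = 2.559 rad/s².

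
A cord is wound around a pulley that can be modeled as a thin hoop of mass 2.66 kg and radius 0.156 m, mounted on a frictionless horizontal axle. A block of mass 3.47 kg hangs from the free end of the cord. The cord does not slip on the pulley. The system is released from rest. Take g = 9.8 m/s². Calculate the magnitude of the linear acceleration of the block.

a ≈ 5.55 m/s²

I = MR² = (2.66)(0.156)² = 0.06473 kg·m².
Block: mg − T = ma. Pulley: TR = Iα. No-slip: a = αR, so T = (I/R²)a = 2.660·a.
Then mg = (m + 2.660)a, so a = (3.47)(9.8)/(3.47 + 2.660) = 5.547 m/s².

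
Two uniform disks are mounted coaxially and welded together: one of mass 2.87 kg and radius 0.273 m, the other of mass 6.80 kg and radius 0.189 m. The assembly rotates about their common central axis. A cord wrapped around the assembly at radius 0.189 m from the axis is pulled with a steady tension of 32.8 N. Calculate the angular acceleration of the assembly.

I = ½M₁R₁² + ½M₂R₂² = ½(2.87)(0.273)² + ½(6.80)(0.189)² = 0.2284 kg·m².
τ = F r = (32.8)(0.189) = 6.199 N·m.
α = τ/I = 6.199/0.2284 = 27.14 rad/s².

α ≈ 27.1 rad/s²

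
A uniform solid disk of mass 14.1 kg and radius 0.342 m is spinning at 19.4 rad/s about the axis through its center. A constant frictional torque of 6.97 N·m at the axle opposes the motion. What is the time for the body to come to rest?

t ≈ 2.30 s

I = ½MR² = (1/2)(14.1)(0.342)² = 0.8246 kg·m².
The net torque has magnitude 6.97 N·m, opposing ω.
|α| = τ/I = 6.970/0.8246 = 8.453 rad/s² (deceleration).
0 = ω₀ − |α|t ⇒ t = ω₀/|α| = 19.4/8.453 = 2.295 s.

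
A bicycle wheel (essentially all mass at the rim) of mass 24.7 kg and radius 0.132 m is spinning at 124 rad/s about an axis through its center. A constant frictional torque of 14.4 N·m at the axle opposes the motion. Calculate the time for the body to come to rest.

t ≈ 3.71 s

I = MR² = (24.7)(0.132)² = 0.4304 kg·m².
The net torque has magnitude 14.4 N·m, opposing ω.
|α| = τ/I = 14.40/0.4304 = 33.46 rad/s² (deceleration).
0 = ω₀ − |α|t ⇒ t = ω₀/|α| = 124/33.46 = 3.706 s.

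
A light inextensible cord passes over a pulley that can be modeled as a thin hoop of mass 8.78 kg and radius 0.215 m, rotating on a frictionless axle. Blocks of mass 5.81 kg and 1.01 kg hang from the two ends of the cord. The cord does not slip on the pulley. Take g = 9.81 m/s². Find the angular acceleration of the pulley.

I = MR² = (8.78)(0.215)² = 0.4059 kg·m².
Heavier block: m₁g − T₁ = m₁a. Lighter block: T₂ − m₂g = m₂a.
Pulley: (T₁ − T₂)R = Iα = I(a/R), so T₁ − T₂ = (I/R²)a = 1·M_p a = 8.780·a.
Adding the three: (m₁ − m₂)g = (m₁ + m₂ + 8.780)a, so a = (5.81 − 1.01)(9.81)/(5.81 + 1.01 + 8.780) = 3.018 m/s².
α = a/R = 3.018/0.215 = 14.04 rad/s².

α ≈ 14.0 rad/s²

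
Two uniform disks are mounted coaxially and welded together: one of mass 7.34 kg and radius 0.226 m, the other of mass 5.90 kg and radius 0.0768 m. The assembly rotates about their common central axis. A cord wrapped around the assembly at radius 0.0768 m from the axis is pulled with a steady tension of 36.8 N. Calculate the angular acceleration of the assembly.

α ≈ 13.8 rad/s²

I = ½M₁R₁² + ½M₂R₂² = ½(7.34)(0.226)² + ½(5.90)(0.0768)² = 0.2048 kg·m².
τ = F r = (36.8)(0.0768) = 2.826 N·m.
α = τ/I = 2.826/0.2048 = 13.80 rad/s².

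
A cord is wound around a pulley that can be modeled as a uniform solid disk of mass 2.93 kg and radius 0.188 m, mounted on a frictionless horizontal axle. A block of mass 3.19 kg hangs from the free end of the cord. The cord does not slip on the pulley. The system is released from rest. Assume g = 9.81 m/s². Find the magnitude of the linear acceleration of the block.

I = ½MR² = (1/2)(2.93)(0.188)² = 0.05178 kg·m².
Block: mg − T = ma. Pulley: TR = Iα. No-slip: a = αR, so T = (I/R²)a = 1.465·a.
Then mg = (m + 1.465)a, so a = (3.19)(9.81)/(3.19 + 1.465) = 6.723 m/s².

a ≈ 6.72 m/s²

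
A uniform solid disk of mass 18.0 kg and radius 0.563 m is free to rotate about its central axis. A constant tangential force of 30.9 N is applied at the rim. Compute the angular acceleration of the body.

I = ½MR² = (1/2)(18.0)(0.563)² = 2.853 kg·m².
τ = F R = (30.9)(0.563) = 17.40 N·m.
From τ = Iα: α = 17.40/2.853 = 6.098 rad/s².

α ≈ 6.10 rad/s²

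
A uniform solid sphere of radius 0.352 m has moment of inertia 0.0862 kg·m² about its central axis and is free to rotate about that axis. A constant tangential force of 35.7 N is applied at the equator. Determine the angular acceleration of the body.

α ≈ 146 rad/s²

τ = F R = (35.7)(0.352) = 12.57 N·m.
Newton's second law for rotation, τ = Iα, gives α = τ/I = 12.57/0.08620 = 145.8 rad/s².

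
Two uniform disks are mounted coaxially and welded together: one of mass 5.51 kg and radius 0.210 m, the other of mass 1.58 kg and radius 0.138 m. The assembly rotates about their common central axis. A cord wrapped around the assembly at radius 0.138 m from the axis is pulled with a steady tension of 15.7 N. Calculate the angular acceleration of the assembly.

I = ½M₁R₁² + ½M₂R₂² = ½(5.51)(0.210)² + ½(1.58)(0.138)² = 0.1365 kg·m².
τ = F r = (15.7)(0.138) = 2.167 N·m.
α = τ/I = 2.167/0.1365 = 15.87 rad/s².

α ≈ 15.9 rad/s²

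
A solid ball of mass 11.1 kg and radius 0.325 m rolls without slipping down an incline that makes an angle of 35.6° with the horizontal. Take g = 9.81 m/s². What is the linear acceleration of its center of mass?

Translation along the incline: Mg sinθ − f = Ma.
Rotation about the center: fR = Iα with I = (2/5)MR². No-slip gives a = αR, so f = (I/R²)a = (2/5)M a.
Substituting: Mg sinθ = (1 + 0.4000)Ma, so a = g sinθ/(1 + 0.4000) = (9.81) sin 35.6° / 1.400 = 4.079 m/s².

a ≈ 4.08 m/s²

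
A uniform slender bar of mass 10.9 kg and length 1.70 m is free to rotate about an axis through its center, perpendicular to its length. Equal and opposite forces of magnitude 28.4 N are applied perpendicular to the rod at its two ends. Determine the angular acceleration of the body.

I = (1/12)ML² = (1/12)(10.9)(1.70)² = 2.625 kg·m².
The couple gives τ = F·(L/2) + F·(L/2) = F L = (28.4)(1.70) = 48.28 N·m.
From τ = Iα: α = 48.28/2.625 = 18.39 rad/s².

α ≈ 18.4 rad/s²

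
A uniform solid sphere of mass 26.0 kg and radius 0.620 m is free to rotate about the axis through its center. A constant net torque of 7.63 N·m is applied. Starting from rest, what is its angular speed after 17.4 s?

ω ≈ 33.2 rad/s

I = (2/5)MR² = (2/5)(26.0)(0.620)² = 3.998 kg·m².
α = τ/I = 7.63/3.998 = 1.909 rad/s².
ω = ω₀ + αt = 0 + (1.909)(17.4) = 33.21 rad/s.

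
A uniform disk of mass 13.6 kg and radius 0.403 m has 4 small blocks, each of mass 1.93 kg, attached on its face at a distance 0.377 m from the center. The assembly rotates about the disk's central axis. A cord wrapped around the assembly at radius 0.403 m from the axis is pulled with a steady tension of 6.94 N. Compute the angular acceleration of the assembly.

α ≈ 1.27 rad/s²

I_disk = ½MR² = ½(13.6)(0.403)² = 1.104 kg·m².
I_blocks = 4·m·r² = 4(1.93)(0.377)² = 1.097 kg·m².
Total I = 2.202 kg·m².
τ = F r = (6.94)(0.403) = 2.797 N·m.
α = τ/I = 2.797/2.202 = 1.270 rad/s².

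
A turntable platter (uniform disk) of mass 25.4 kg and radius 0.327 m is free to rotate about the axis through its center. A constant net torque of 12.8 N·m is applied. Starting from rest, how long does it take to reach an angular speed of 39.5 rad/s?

t ≈ 4.19 s

I = ½MR² = (1/2)(25.4)(0.327)² = 1.358 kg·m².
α = τ/I = 12.8/1.358 = 9.426 rad/s².
ω = αt ⇒ t = ω/α = 39.5/9.426 = 4.191 s.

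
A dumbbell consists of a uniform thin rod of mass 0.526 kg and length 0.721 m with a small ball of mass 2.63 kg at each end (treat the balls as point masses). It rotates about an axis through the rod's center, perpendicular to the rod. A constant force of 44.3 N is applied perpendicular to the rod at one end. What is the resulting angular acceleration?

I_rod = (1/12)ML² = (1/12)(0.526)(0.721)² = 0.02279 kg·m².
I_balls = 2·m·(L/2)² = 2(2.63)(0.3605)² = 0.6836 kg·m².
Total I = 0.7064 kg·m².
τ = F·(L/2) = (44.3)(0.360) = 15.97 N·m.
α = τ/I = 15.97/0.7064 = 22.61 rad/s².

α ≈ 22.6 rad/s²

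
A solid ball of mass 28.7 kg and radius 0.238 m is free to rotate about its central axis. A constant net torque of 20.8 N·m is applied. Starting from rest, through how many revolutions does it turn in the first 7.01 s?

I = (2/5)MR² = (2/5)(28.7)(0.238)² = 0.6503 kg·m².
α = τ/I = 20.8/0.6503 = 31.99 rad/s².
θ = ½αt² = ½(31.99)(7.01)² = 785.9 rad.
Revolutions = θ/(2π) = 125.1.

≈ 125 revolutions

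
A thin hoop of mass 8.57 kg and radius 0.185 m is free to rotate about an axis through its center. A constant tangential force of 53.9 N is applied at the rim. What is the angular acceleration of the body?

α ≈ 34.0 rad/s²

I = MR² = (8.57)(0.185)² = 0.2933 kg·m².
τ = F R = (53.9)(0.185) = 9.971 N·m.
From τ = Iα: α = 9.971/0.2933 = 34.00 rad/s².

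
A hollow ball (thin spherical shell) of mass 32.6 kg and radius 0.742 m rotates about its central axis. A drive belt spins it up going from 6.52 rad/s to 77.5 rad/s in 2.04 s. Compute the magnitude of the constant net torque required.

τ ≈ 416 N·m

I = (2/3)MR² = (2/3)(32.6)(0.742)² = 11.97 kg·m².
α = Δω/Δt = (77.5 − 6.52)/2.04 = 34.79 rad/s².
τ = Iα = (11.97)(34.79) = 416.3 N·m.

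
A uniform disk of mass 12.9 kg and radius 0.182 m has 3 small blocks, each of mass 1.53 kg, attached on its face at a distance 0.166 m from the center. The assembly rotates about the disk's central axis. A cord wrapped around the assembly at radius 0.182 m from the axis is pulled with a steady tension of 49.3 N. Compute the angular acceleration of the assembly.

α ≈ 26.4 rad/s²

I_disk = ½MR² = ½(12.9)(0.182)² = 0.2136 kg·m².
I_blocks = 3·m·r² = 3(1.53)(0.166)² = 0.1265 kg·m².
Total I = 0.3401 kg·m².
τ = F r = (49.3)(0.182) = 8.973 N·m.
α = τ/I = 8.973/0.3401 = 26.38 rad/s².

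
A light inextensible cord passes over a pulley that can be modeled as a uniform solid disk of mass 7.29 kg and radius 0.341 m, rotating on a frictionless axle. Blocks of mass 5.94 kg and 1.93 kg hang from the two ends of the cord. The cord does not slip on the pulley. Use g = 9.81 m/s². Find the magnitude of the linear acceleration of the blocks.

a ≈ 3.42 m/s²

I = ½MR² = (1/2)(7.29)(0.341)² = 0.4238 kg·m².
Heavier block: m₁g − T₁ = m₁a. Lighter block: T₂ − m₂g = m₂a.
Pulley: (T₁ − T₂)R = Iα = I(a/R), so T₁ − T₂ = (I/R²)a = (1/2)M_p a = 3.645·a.
Adding the three: (m₁ − m₂)g = (m₁ + m₂ + 3.645)a, so a = (5.94 − 1.93)(9.81)/(5.94 + 1.93 + 3.645) = 3.416 m/s².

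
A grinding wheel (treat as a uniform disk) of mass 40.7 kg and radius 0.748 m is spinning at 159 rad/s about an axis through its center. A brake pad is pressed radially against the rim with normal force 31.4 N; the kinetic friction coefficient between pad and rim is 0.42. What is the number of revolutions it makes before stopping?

≈ 2320 revolutions

I = ½MR² = (1/2)(40.7)(0.748)² = 11.39 kg·m².
Friction force f = μN = (0.42)(31.4) = 13.19 N at the rim; torque magnitude τ = fR = 9.865 N·m, opposing ω.
|α| = τ/I = 9.865/11.39 = 0.8664 rad/s² (deceleration).
ω² = ω₀² − 2|α|θ with ω = 0 ⇒ θ = ω₀²/(2|α|) = 14590 rad = 2322 rev.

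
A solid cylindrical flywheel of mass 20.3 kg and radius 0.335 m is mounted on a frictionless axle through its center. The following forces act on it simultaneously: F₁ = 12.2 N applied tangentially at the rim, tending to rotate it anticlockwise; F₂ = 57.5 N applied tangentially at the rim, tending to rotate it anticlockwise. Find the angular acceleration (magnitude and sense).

α ≈ 20.5 rad/s², anticlockwise

I = ½MR² = (1/2)(20.3)(0.335)² = 1.139 kg·m².
Taking anticlockwise as positive: τ₁ = +(12.2)(0.335) = +4.087 N·m; τ₂ = +(57.5)(0.335) = +19.26 N·m.
Net torque τ = 23.35 N·m.
α = τ/I = 23.35/1.139 = 20.50 rad/s².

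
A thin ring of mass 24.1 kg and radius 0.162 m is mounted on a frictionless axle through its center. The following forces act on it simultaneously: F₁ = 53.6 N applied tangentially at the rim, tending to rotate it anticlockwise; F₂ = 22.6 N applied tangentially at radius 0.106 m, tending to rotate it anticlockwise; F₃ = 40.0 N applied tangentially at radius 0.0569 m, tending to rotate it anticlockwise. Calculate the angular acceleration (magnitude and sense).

α ≈ 21.1 rad/s², anticlockwise

I = MR² = (24.1)(0.162)² = 0.6325 kg·m².
Taking anticlockwise as positive: τ₁ = +(53.6)(0.162) = +8.683 N·m; τ₂ = +(22.6)(0.106) = +2.396 N·m; τ₃ = +(40.0)(0.0569) = +2.276 N·m.
Net torque τ = 13.35 N·m.
α = τ/I = 13.35/0.6325 = 21.11 rad/s².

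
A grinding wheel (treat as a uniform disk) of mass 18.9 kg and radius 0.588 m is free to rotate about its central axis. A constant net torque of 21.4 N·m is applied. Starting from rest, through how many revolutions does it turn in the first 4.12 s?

I = ½MR² = (1/2)(18.9)(0.588)² = 3.267 kg·m².
α = τ/I = 21.4/3.267 = 6.550 rad/s².
θ = ½αt² = ½(6.550)(4.12)² = 55.59 rad.
Revolutions = θ/(2π) = 8.847.

≈ 8.85 revolutions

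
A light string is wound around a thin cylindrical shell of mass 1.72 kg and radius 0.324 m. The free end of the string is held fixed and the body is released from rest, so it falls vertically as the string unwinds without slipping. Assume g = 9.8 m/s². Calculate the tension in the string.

Translation: Mg − T = Ma. Rotation about the center: TR = Iα with I = MR².
With a = αR: T = (I/R²)a = M a, so Mg = (1 + 1.000)Ma.
a = g/(1 + 1.000) = 9.8/2.000 = 4.900 m/s².
T = 1.000·M·a = (1.000)(1.72)(4.900) = 8.428 N.

T ≈ 8.43 N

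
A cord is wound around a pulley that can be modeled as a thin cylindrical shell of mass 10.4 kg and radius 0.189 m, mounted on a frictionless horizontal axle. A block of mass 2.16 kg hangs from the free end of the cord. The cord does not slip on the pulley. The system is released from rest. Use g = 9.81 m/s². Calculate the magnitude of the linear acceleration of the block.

I = MR² = (10.4)(0.189)² = 0.3715 kg·m².
Block: mg − T = ma. Pulley: TR = Iα. No-slip: a = αR, so T = (I/R²)a = 10.40·a.
Then mg = (m + 10.40)a, so a = (2.16)(9.81)/(2.16 + 10.40) = 1.687 m/s².

a ≈ 1.69 m/s²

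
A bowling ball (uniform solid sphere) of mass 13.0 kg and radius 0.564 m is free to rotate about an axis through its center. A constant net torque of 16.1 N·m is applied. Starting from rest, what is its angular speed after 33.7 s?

ω ≈ 328 rad/s

I = (2/5)MR² = (2/5)(13.0)(0.564)² = 1.654 kg·m².
α = τ/I = 16.1/1.654 = 9.733 rad/s².
ω = ω₀ + αt = 0 + (9.733)(33.7) = 328.0 rad/s.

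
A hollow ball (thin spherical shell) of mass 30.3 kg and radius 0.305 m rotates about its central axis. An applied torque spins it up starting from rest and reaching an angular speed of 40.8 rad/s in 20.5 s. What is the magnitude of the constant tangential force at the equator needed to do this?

I = (2/3)MR² = (2/3)(30.3)(0.305)² = 1.879 kg·m².
α = Δω/Δt = (40.8 − 0)/20.5 = 1.990 rad/s².
The required torque is τ = Iα = (1.879)(1.990) = 3.740 N·m.
A tangential force at the equator gives τ = FR, so F = τ/R = 3.740/0.305 = 12.26 N.

F ≈ 12.3 N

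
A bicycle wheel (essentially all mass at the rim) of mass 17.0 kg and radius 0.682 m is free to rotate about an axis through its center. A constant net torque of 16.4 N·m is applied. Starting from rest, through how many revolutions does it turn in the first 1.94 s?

≈ 0.621 revolutions

I = MR² = (17.0)(0.682)² = 7.907 kg·m².
α = τ/I = 16.4/7.907 = 2.074 rad/s².
θ = ½αt² = ½(2.074)(1.94)² = 3.903 rad.
Revolutions = θ/(2π) = 0.6212.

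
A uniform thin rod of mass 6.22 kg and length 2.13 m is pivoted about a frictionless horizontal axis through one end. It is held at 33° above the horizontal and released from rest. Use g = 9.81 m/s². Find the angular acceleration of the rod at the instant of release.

α ≈ 5.79 rad/s²

About the pivot, I = (1/3)ML² = (1/3)(6.22)(2.13)² = 9.407 kg·m².
The weight acts at the center, a distance L/2 = 1.065 m from the pivot; τ = Mg(L/2) cos 33° = 54.50 N·m.
α = τ/I = 54.50/9.407 = 5.794 rad/s².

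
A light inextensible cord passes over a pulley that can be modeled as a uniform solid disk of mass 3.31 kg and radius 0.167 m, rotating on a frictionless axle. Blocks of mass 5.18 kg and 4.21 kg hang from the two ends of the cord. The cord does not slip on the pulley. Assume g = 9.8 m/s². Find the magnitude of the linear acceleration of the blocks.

I = ½MR² = (1/2)(3.31)(0.167)² = 0.04616 kg·m².
Heavier block: m₁g − T₁ = m₁a. Lighter block: T₂ − m₂g = m₂a.
Pulley: (T₁ − T₂)R = Iα = I(a/R), so T₁ − T₂ = (I/R²)a = (1/2)M_p a = 1.655·a.
Adding the three: (m₁ − m₂)g = (m₁ + m₂ + 1.655)a, so a = (5.18 − 4.21)(9.8)/(5.18 + 4.21 + 1.655) = 0.8607 m/s².

a ≈ 0.861 m/s²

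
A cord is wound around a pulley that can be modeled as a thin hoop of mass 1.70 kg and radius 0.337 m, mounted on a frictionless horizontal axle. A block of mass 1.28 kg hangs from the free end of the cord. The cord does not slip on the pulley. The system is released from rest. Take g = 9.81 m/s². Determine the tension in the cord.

I = MR² = (1.70)(0.337)² = 0.1931 kg·m².
Block: mg − T = ma. Pulley: TR = Iα. No-slip: a = αR, so T = (I/R²)a = 1.700·a.
Then mg = (m + 1.700)a, so a = (1.28)(9.81)/(1.28 + 1.700) = 4.214 m/s².
T = 1.700·a = 7.163 N.

T ≈ 7.16 N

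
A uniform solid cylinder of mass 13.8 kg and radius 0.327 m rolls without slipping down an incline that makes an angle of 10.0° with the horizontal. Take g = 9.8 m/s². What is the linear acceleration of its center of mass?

a ≈ 1.13 m/s²

Translation along the incline: Mg sinθ − f = Ma.
Rotation about the center: fR = Iα with I = ½MR². No-slip gives a = αR, so f = (I/R²)a = (1/2)M a.
Substituting: Mg sinθ = (1 + 0.5000)Ma, so a = g sinθ/(1 + 0.5000) = (9.8) sin 10.0° / 1.500 = 1.135 m/s².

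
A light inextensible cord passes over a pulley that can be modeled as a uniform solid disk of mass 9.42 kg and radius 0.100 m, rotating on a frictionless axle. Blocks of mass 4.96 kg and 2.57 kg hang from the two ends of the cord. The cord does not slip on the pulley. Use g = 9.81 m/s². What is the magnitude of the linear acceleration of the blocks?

I = ½MR² = (1/2)(9.42)(0.100)² = 0.04710 kg·m².
Heavier block: m₁g − T₁ = m₁a. Lighter block: T₂ − m₂g = m₂a.
Pulley: (T₁ − T₂)R = Iα = I(a/R), so T₁ − T₂ = (I/R²)a = (1/2)M_p a = 4.710·a.
Adding the three: (m₁ − m₂)g = (m₁ + m₂ + 4.710)a, so a = (4.96 − 2.57)(9.81)/(4.96 + 2.57 + 4.710) = 1.916 m/s².

a ≈ 1.92 m/s²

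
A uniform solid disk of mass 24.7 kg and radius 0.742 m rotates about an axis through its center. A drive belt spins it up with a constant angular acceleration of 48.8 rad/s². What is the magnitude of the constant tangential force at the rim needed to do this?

I = ½MR² = (1/2)(24.7)(0.742)² = 6.799 kg·m².
The required torque is τ = Iα = (6.799)(48.80) = 331.8 N·m.
A tangential force at the rim gives τ = FR, so F = τ/R = 331.8/0.742 = 447.2 N.

F ≈ 447 N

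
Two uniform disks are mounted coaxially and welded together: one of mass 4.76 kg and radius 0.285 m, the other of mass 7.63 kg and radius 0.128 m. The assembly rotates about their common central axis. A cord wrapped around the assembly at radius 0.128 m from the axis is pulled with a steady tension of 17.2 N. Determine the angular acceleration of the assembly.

α ≈ 8.61 rad/s²

I = ½M₁R₁² + ½M₂R₂² = ½(4.76)(0.285)² + ½(7.63)(0.128)² = 0.2558 kg·m².
τ = F r = (17.2)(0.128) = 2.202 N·m.
α = τ/I = 2.202/0.2558 = 8.606 rad/s².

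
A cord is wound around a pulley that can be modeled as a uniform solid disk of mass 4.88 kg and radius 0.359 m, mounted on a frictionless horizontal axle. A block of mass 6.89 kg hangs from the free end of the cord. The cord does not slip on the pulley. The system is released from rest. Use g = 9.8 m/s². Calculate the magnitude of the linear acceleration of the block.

a ≈ 7.24 m/s²

I = ½MR² = (1/2)(4.88)(0.359)² = 0.3145 kg·m².
Block: mg − T = ma. Pulley: TR = Iα. No-slip: a = αR, so T = (I/R²)a = 2.440·a.
Then mg = (m + 2.440)a, so a = (6.89)(9.8)/(6.89 + 2.440) = 7.237 m/s².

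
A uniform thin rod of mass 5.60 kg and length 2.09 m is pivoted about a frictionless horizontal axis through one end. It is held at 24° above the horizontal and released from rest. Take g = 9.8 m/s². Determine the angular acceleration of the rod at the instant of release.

About the pivot, I = (1/3)ML² = (1/3)(5.60)(2.09)² = 8.154 kg·m².
The weight acts at the center, a distance L/2 = 1.045 m from the pivot; τ = Mg(L/2) cos 24° = 52.39 N·m.
α = τ/I = 52.39/8.154 = 6.425 rad/s².

α ≈ 6.43 rad/s²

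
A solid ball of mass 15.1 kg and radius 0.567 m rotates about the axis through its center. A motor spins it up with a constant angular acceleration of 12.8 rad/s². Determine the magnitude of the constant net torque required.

I = (2/5)MR² = (2/5)(15.1)(0.567)² = 1.942 kg·m².
τ = Iα = (1.942)(12.80) = 24.85 N·m.

τ ≈ 24.9 N·m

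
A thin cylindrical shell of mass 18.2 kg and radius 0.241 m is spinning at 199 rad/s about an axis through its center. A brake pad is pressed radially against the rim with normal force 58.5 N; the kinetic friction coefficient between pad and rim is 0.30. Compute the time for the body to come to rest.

I = MR² = (18.2)(0.241)² = 1.057 kg·m².
Friction force f = μN = (0.30)(58.5) = 17.55 N at the rim; torque magnitude τ = fR = 4.230 N·m, opposing ω.
|α| = τ/I = 4.230/1.057 = 4.001 rad/s² (deceleration).
0 = ω₀ − |α|t ⇒ t = ω₀/|α| = 199/4.001 = 49.74 s.

t ≈ 49.7 s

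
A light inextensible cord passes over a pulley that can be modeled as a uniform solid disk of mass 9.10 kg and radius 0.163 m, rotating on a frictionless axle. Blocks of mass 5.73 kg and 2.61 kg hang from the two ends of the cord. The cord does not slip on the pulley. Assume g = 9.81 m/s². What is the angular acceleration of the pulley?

α ≈ 14.6 rad/s²

I = ½MR² = (1/2)(9.10)(0.163)² = 0.1209 kg·m².
Heavier block: m₁g − T₁ = m₁a. Lighter block: T₂ − m₂g = m₂a.
Pulley: (T₁ − T₂)R = Iα = I(a/R), so T₁ − T₂ = (I/R²)a = (1/2)M_p a = 4.550·a.
Adding the three: (m₁ − m₂)g = (m₁ + m₂ + 4.550)a, so a = (5.73 − 2.61)(9.81)/(5.73 + 2.61 + 4.550) = 2.374 m/s².
α = a/R = 2.374/0.163 = 14.57 rad/s².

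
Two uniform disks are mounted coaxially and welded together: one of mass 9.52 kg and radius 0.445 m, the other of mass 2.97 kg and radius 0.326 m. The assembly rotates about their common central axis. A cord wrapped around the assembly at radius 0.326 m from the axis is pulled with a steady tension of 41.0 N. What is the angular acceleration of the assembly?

α ≈ 12.1 rad/s²

I = ½M₁R₁² + ½M₂R₂² = ½(9.52)(0.445)² + ½(2.97)(0.326)² = 1.100 kg·m².
τ = F r = (41.0)(0.326) = 13.37 N·m.
α = τ/I = 13.37/1.100 = 12.15 rad/s².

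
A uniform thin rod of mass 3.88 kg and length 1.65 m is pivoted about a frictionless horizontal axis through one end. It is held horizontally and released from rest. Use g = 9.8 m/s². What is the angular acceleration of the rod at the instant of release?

About the pivot, I = (1/3)ML² = (1/3)(3.88)(1.65)² = 3.521 kg·m².
The weight acts at the center, a distance L/2 = 0.8250 m from the pivot; τ = Mg(L/2) = 31.37 N·m.
α = τ/I = 31.37/3.521 = 8.909 rad/s².

α ≈ 8.91 rad/s²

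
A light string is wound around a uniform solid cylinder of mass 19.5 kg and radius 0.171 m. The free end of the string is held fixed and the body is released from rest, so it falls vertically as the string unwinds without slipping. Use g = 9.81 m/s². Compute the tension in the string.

Translation: Mg − T = Ma. Rotation about the center: TR = Iα with I = ½MR².
With a = αR: T = (I/R²)a = (1/2)M a, so Mg = (1 + 0.5000)Ma.
a = g/(1 + 0.5000) = 9.81/1.500 = 6.540 m/s².
T = 0.5000·M·a = (0.5000)(19.5)(6.540) = 63.77 N.

T ≈ 63.8 N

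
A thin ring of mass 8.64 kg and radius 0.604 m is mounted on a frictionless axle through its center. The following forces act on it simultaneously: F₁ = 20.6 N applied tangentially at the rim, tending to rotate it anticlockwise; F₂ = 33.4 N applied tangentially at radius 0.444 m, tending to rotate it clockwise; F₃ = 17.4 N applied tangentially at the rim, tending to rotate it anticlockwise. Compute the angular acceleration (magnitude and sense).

I = MR² = (8.64)(0.604)² = 3.152 kg·m².
Taking anticlockwise as positive: τ₁ = +(20.6)(0.604) = +12.44 N·m; τ₂ = −(33.4)(0.444) = −14.83 N·m; τ₃ = +(17.4)(0.604) = +10.51 N·m.
Net torque τ = 8.122 N·m.
α = τ/I = 8.122/3.152 = 2.577 rad/s².

α ≈ 2.58 rad/s², anticlockwise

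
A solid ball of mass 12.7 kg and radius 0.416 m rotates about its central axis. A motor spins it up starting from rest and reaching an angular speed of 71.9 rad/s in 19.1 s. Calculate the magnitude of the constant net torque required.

I = (2/5)MR² = (2/5)(12.7)(0.416)² = 0.8791 kg·m².
α = Δω/Δt = (71.9 − 0)/19.1 = 3.764 rad/s².
τ = Iα = (0.8791)(3.764) = 3.309 N·m.

τ ≈ 3.31 N·m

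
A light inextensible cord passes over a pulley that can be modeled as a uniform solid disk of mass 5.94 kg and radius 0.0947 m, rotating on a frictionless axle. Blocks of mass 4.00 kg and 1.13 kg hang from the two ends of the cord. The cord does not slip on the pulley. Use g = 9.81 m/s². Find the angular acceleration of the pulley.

I = ½MR² = (1/2)(5.94)(0.0947)² = 0.02664 kg·m².
Heavier block: m₁g − T₁ = m₁a. Lighter block: T₂ − m₂g = m₂a.
Pulley: (T₁ − T₂)R = Iα = I(a/R), so T₁ − T₂ = (I/R²)a = (1/2)M_p a = 2.970·a.
Adding the three: (m₁ − m₂)g = (m₁ + m₂ + 2.970)a, so a = (4.00 − 1.13)(9.81)/(4.00 + 1.13 + 2.970) = 3.476 m/s².
α = a/R = 3.476/0.0947 = 36.70 rad/s².

α ≈ 36.7 rad/s²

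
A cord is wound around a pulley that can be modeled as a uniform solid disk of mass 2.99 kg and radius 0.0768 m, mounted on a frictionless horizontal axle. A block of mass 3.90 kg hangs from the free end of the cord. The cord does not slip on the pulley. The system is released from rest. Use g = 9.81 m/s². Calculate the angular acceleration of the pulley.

α ≈ 92.3 rad/s²

I = ½MR² = (1/2)(2.99)(0.0768)² = 0.008818 kg·m².
Block: mg − T = ma. Pulley: TR = Iα. No-slip: a = αR, so T = (I/R²)a = 1.495·a.
Then mg = (m + 1.495)a, so a = (3.90)(9.81)/(3.90 + 1.495) = 7.092 m/s².
α = a/R = 7.092/0.0768 = 92.34 rad/s².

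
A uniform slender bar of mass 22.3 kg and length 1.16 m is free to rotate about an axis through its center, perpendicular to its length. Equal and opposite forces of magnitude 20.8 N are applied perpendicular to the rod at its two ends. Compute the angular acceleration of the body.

α ≈ 9.65 rad/s²

I = (1/12)ML² = (1/12)(22.3)(1.16)² = 2.501 kg·m².
The couple gives τ = F·(L/2) + F·(L/2) = F L = (20.8)(1.16) = 24.13 N·m.
Newton's second law for rotation, τ = Iα, gives α = τ/I = 24.13/2.501 = 9.649 rad/s².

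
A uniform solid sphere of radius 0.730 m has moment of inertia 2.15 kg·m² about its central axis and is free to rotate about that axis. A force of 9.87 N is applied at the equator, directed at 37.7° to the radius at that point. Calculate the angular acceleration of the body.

Only the tangential component produces torque: τ = F R sinθ = (9.87)(0.730) sin 37.7° = 4.406 N·m.
From τ = Iα: α = 4.406/2.150 = 2.049 rad/s².

α ≈ 2.05 rad/s²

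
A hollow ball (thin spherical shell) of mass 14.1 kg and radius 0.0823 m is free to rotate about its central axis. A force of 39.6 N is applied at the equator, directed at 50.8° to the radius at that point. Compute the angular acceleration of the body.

I = (2/3)MR² = (2/3)(14.1)(0.0823)² = 0.06367 kg·m².
Only the tangential component produces torque: τ = F R sinθ = (39.6)(0.0823) sin 50.8° = 2.526 N·m.
Newton's second law for rotation, τ = Iα, gives α = τ/I = 2.526/0.06367 = 39.67 rad/s².

α ≈ 39.7 rad/s²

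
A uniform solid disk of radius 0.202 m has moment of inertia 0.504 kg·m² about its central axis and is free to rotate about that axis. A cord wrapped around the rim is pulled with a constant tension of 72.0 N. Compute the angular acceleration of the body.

α ≈ 28.9 rad/s²

τ = F R = (72.0)(0.202) = 14.54 N·m.
From τ = Iα: α = 14.54/0.5040 = 28.86 rad/s².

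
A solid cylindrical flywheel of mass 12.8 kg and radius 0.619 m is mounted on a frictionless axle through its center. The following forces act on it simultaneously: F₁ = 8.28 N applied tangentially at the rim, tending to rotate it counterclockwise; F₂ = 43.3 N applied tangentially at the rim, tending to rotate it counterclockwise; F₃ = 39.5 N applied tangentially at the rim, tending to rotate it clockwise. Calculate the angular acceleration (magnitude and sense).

I = ½MR² = (1/2)(12.8)(0.619)² = 2.452 kg·m².
Taking counterclockwise as positive: τ₁ = +(8.28)(0.619) = +5.125 N·m; τ₂ = +(43.3)(0.619) = +26.80 N·m; τ₃ = −(39.5)(0.619) = −24.45 N·m.
Net torque τ = 7.478 N·m.
α = τ/I = 7.478/2.452 = 3.049 rad/s².

α ≈ 3.05 rad/s², counterclockwise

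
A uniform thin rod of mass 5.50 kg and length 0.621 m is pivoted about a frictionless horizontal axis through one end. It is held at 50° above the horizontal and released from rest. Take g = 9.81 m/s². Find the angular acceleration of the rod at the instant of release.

About the pivot, I = (1/3)ML² = (1/3)(5.50)(0.621)² = 0.7070 kg·m².
The weight acts at the center, a distance L/2 = 0.3105 m from the pivot; τ = Mg(L/2) cos 50° = 10.77 N·m.
α = τ/I = 10.77/0.7070 = 15.23 rad/s².
(Equivalently α = (3g/(2L)) cos 50° = 15.23 rad/s².)

α ≈ 15.2 rad/s²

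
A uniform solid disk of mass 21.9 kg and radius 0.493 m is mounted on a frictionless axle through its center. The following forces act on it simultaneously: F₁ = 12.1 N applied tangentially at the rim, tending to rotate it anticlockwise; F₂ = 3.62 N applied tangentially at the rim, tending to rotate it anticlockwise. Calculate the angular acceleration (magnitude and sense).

I = ½MR² = (1/2)(21.9)(0.493)² = 2.661 kg·m².
Taking anticlockwise as positive: τ₁ = +(12.1)(0.493) = +5.965 N·m; τ₂ = +(3.62)(0.493) = +1.785 N·m.
Net torque τ = 7.750 N·m.
α = τ/I = 7.750/2.661 = 2.912 rad/s².

α ≈ 2.91 rad/s², anticlockwise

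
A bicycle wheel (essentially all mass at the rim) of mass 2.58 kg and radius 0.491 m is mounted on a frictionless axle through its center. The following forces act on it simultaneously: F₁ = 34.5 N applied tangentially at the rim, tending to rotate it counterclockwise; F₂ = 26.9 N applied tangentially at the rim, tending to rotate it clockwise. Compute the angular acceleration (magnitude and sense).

α ≈ 6.00 rad/s², counterclockwise

I = MR² = (2.58)(0.491)² = 0.6220 kg·m².
Taking counterclockwise as positive: τ₁ = +(34.5)(0.491) = +16.94 N·m; τ₂ = −(26.9)(0.491) = −13.21 N·m.
Net torque τ = 3.732 N·m.
α = τ/I = 3.732/0.6220 = 5.999 rad/s².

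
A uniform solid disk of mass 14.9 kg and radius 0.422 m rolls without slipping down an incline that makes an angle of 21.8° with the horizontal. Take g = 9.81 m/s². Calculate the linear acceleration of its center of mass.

a ≈ 2.43 m/s²

Translation along the incline: Mg sinθ − f = Ma.
Rotation about the center: fR = Iα with I = ½MR². No-slip gives a = αR, so f = (I/R²)a = (1/2)M a.
Substituting: Mg sinθ = (1 + 0.5000)Ma, so a = g sinθ/(1 + 0.5000) = (9.81) sin 21.8° / 1.500 = 2.429 m/s².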